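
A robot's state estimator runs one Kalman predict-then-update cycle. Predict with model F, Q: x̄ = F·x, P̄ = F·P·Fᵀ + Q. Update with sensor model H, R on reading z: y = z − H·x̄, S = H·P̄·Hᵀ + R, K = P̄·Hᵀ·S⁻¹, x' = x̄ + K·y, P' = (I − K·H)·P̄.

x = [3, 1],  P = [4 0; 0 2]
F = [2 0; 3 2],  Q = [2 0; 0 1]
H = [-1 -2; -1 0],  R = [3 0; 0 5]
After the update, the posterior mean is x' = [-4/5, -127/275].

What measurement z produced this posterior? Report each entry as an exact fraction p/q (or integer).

x̄ = F·x = [6, 11]
P̄ = F·P·Fᵀ + Q = [18 24; 24 45]
S = H·P̄·Hᵀ + R = [297 66; 66 23]
K = P̄·Hᵀ·S⁻¹ = [-2/15 -2/5; -346/825 4/25]
x' − x̄ = [-34/5, -3152/275] = K·y
y = (KᵀK)⁻¹·Kᵀ·(x' − x̄) = [30, 7]
z = y + H·x̄ = [30, 7] + [-28, -6] = [2, 1]

z = [2, 1]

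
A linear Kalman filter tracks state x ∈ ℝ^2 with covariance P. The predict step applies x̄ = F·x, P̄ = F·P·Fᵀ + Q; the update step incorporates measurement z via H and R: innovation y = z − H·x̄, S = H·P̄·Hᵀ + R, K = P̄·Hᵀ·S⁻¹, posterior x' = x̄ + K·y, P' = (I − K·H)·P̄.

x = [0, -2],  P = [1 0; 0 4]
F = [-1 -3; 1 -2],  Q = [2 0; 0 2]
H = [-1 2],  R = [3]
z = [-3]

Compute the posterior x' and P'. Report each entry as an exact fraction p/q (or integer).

x̄ = F·x = [6, 4]
P̄ = F·P·Fᵀ + Q = [39 23; 23 19]
y = z − H·x̄ = [-5]
S = H·P̄·Hᵀ + R = [26]
K = P̄·Hᵀ·S⁻¹ = [7/26; 15/26]
x' = x̄ + K·y = [121/26, 29/26]
P' = (I − K·H)·P̄ = [965/26 493/26; 493/26 269/26]

x' = [121/26, 29/26]
P' = [965/26 493/26; 493/26 269/26]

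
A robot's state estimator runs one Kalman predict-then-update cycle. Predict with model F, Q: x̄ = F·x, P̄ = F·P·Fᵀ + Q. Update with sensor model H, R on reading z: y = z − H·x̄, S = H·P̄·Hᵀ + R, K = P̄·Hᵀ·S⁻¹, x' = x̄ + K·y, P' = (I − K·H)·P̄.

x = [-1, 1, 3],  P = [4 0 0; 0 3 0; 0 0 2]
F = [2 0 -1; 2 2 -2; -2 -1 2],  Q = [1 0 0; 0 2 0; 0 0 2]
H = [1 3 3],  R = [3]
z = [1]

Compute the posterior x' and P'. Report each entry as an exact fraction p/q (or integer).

x' = [-368/85, -378/85, 526/85]
P' = [1254/85 864/85 -1263/85; 864/85 1294/85 -1538/85; -1263/85 -1538/85 1936/85]

x̄ = F·x = [-5, -6, 7]
P̄ = F·P·Fᵀ + Q = [19 20 -20; 20 38 -30; -20 -30 29]
y = z − H·x̄ = [3]
S = H·P̄·Hᵀ + R = [85]
K = P̄·Hᵀ·S⁻¹ = [19/85; 44/85; -23/85]
x' = x̄ + K·y = [-368/85, -378/85, 526/85]
P' = (I − K·H)·P̄ = [1254/85 864/85 -1263/85; 864/85 1294/85 -1538/85; -1263/85 -1538/85 1936/85]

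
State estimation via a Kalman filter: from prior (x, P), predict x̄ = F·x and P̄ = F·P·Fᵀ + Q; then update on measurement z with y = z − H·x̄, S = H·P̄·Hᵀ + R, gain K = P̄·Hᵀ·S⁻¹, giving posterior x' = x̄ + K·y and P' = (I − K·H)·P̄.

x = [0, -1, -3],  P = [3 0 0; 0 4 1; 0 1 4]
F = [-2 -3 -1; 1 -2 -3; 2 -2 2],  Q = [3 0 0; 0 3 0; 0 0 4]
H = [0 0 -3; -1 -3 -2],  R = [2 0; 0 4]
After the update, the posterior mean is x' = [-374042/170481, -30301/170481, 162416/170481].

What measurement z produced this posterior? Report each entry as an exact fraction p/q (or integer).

z = [-3, 1]

x̄ = F·x = [6, 11, -4]
P̄ = F·P·Fᵀ + Q = [61 41 0; 41 70 0; 0 0 40]
S = H·P̄·Hᵀ + R = [362 240; 240 1101]
K = P̄·Hᵀ·S⁻¹ = [7360/56827 -33304/170481; 10040/56827 -45431/170481; -18820/56827 -80/170481]
x' − x̄ = [-1396928/170481, -1905592/170481, 844340/170481] = K·y
y = (KᵀK)⁻¹·Kᵀ·(x' − x̄) = [-15, 32]
z = y + H·x̄ = [-15, 32] + [12, -31] = [-3, 1]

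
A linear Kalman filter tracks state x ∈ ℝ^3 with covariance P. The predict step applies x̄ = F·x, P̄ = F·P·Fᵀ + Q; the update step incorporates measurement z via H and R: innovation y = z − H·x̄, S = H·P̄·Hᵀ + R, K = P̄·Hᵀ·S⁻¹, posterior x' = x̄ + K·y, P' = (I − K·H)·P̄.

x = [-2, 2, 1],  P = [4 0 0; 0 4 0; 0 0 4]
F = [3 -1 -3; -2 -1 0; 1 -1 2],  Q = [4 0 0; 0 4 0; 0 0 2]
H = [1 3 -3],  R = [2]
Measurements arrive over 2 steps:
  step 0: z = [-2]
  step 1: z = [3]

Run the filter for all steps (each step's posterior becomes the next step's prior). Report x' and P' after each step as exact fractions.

step 0: x' = [-1496/133, 218/133, -55/38], P' = [10156/133 -3364/133 2/19; -3364/133 2168/133 148/19; 2/19 148/19 151/19]
step 1: x' = [-2362156/441173, 984244/441173, -251042/441173], P' = [262721040/441173 -51574272/441173 36098978/441173; -51574272/441173 10887708/441173 -6375916/441173; 36098978/441173 -6375916/441173 5716046/441173]

step 0: x̄ = F·x = [-11, 2, -2]
step 0: P̄ = F·P·Fᵀ + Q = [80 -20 -8; -20 24 -4; -8 -4 26]
step 0: y = z − H·x̄ = [-3]
step 0: S = H·P̄·Hᵀ + R = [532]
step 0: K = P̄·Hᵀ·S⁻¹ = [11/133; 16/133; -7/38]
step 0: x' = x̄ + K·y = [-1496/133, 218/133, -55/38]
step 0: P' = (I − K·H)·P̄ = [10156/133 -3364/133 2/19; -3364/133 2168/133 148/19; 2/19 148/19 151/19]
step 1: x̄ = F·x = [-8257/266, 146/7, -2099/133]
step 1: P̄ = F·P·Fᵀ + Q = [129765/133 -2748/7 40828/133; -2748/7 1572/7 -1244/7; 40828/133 -1244/7 19458/133]
step 1: y = z − H·x̄ = [-20183/266]
step 1: S = H·P̄·Hᵀ + R = [441173/133]
step 1: K = P̄·Hᵀ·S⁻¹ = [-149355/441173; 108300/441173; -88454/441173]
step 1: x' = x̄ + K·y = [-2362156/441173, 984244/441173, -251042/441173]
step 1: P' = (I − K·H)·P̄ = [262721040/441173 -51574272/441173 36098978/441173; -51574272/441173 10887708/441173 -6375916/441173; 36098978/441173 -6375916/441173 5716046/441173]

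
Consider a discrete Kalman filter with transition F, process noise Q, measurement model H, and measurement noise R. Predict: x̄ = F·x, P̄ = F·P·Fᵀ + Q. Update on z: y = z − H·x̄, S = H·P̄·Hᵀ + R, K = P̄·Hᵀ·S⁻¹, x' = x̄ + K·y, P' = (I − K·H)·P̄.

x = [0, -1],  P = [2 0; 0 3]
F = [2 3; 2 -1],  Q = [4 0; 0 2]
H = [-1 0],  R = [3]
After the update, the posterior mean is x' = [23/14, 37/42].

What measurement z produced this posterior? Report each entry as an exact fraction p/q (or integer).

x̄ = F·x = [-3, 1]
P̄ = F·P·Fᵀ + Q = [39 -1; -1 13]
S = H·P̄·Hᵀ + R = [42]
K = P̄·Hᵀ·S⁻¹ = [-13/14; 1/42]
x' − x̄ = [65/14, -5/42] = K·y
y = (KᵀK)⁻¹·Kᵀ·(x' − x̄) = [-5]
z = y + H·x̄ = [-5] + [3] = [-2]

z = [-2]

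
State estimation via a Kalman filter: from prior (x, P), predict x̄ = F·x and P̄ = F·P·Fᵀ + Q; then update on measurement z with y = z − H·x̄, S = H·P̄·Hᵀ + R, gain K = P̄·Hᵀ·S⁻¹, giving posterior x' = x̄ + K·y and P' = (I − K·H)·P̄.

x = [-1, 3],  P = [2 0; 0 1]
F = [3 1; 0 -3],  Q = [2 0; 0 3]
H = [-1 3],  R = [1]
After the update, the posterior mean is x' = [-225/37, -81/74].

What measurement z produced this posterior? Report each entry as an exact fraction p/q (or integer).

z = [3]

x̄ = F·x = [0, -9]
P̄ = F·P·Fᵀ + Q = [21 -3; -3 12]
S = H·P̄·Hᵀ + R = [148]
K = P̄·Hᵀ·S⁻¹ = [-15/74; 39/148]
x' − x̄ = [-225/37, 585/74] = K·y
y = (KᵀK)⁻¹·Kᵀ·(x' − x̄) = [30]
z = y + H·x̄ = [30] + [-27] = [3]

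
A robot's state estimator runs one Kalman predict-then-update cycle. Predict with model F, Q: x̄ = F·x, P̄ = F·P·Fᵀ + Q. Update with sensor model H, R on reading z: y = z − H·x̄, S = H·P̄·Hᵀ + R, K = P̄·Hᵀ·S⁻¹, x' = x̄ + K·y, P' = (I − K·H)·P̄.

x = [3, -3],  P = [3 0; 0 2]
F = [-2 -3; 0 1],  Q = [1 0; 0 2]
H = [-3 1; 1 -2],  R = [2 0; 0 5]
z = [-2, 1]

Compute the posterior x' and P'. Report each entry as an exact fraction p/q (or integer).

x̄ = F·x = [3, -3]
P̄ = F·P·Fᵀ + Q = [31 -6; -6 4]
y = z − H·x̄ = [10, -8]
S = H·P̄·Hᵀ + R = [321 -143; -143 76]
K = P̄·Hᵀ·S⁻¹ = [-1375/3947 -354/3947; -330/3947 -1348/3947]
x' = x̄ + K·y = [923/3947, -4357/3947]
P' = (I − K·H)·P̄ = [1454/3947 1612/3947; 1612/3947 4176/3947]

x' = [923/3947, -4357/3947]
P' = [1454/3947 1612/3947; 1612/3947 4176/3947]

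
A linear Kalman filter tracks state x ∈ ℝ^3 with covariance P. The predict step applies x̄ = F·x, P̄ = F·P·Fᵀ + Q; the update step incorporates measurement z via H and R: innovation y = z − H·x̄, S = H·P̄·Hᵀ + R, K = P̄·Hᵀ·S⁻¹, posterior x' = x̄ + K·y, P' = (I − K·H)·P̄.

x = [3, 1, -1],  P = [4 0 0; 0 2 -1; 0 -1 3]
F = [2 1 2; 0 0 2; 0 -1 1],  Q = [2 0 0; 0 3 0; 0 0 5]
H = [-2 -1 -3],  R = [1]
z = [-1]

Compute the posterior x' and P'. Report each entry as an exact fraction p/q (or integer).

x̄ = F·x = [5, -2, -2]
P̄ = F·P·Fᵀ + Q = [28 10 5; 10 15 8; 5 8 12]
y = z − H·x̄ = [1]
S = H·P̄·Hᵀ + R = [384]
K = P̄·Hᵀ·S⁻¹ = [-27/128; -59/384; -9/64]
x' = x̄ + K·y = [613/128, -827/384, -137/64]
P' = (I − K·H)·P̄ = [1397/128 -313/128 -409/64; -313/128 2279/384 -19/64; -409/64 -19/64 141/32]

x' = [613/128, -827/384, -137/64]
P' = [1397/128 -313/128 -409/64; -313/128 2279/384 -19/64; -409/64 -19/64 141/32]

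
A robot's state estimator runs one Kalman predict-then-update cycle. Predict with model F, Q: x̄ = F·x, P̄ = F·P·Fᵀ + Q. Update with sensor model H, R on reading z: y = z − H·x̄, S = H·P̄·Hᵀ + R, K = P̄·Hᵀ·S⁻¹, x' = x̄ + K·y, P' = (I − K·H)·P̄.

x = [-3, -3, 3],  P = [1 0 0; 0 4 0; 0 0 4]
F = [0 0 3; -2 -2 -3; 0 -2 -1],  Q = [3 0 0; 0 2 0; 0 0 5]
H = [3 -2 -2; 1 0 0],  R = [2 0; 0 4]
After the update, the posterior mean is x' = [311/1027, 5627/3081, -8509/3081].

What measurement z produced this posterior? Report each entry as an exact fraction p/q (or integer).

z = [3, -3]

x̄ = F·x = [9, 3, 3]
P̄ = F·P·Fᵀ + Q = [39 -36 -12; -36 58 28; -12 28 25]
S = H·P̄·Hᵀ + R = [1485 213; 213 43]
K = P̄·Hᵀ·S⁻¹ = [142/3081 697/1027; -2186/9243 1030/3081; -1775/9243 2071/3081]
x' − x̄ = [-8932/1027, -3616/3081, -17752/3081] = K·y
y = (KᵀK)⁻¹·Kᵀ·(x' − x̄) = [-12, -12]
z = y + H·x̄ = [-12, -12] + [15, 9] = [3, -3]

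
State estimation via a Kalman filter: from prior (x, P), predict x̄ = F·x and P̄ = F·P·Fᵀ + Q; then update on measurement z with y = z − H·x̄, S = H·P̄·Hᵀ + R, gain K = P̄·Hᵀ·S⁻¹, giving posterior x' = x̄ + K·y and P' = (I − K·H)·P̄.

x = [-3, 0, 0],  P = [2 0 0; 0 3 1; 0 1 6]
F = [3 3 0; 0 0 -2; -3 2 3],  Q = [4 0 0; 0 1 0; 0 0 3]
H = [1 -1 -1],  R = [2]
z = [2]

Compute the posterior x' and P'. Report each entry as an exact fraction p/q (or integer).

x̄ = F·x = [-9, 0, 9]
P̄ = F·P·Fᵀ + Q = [49 -6 9; -6 25 -40; 9 -40 99]
y = z − H·x̄ = [20]
S = H·P̄·Hᵀ + R = [89]
K = P̄·Hᵀ·S⁻¹ = [46/89; 9/89; -50/89]
x' = x̄ + K·y = [119/89, 180/89, -199/89]
P' = (I − K·H)·P̄ = [2245/89 -948/89 3101/89; -948/89 2144/89 -3110/89; 3101/89 -3110/89 6311/89]

x' = [119/89, 180/89, -199/89]
P' = [2245/89 -948/89 3101/89; -948/89 2144/89 -3110/89; 3101/89 -3110/89 6311/89]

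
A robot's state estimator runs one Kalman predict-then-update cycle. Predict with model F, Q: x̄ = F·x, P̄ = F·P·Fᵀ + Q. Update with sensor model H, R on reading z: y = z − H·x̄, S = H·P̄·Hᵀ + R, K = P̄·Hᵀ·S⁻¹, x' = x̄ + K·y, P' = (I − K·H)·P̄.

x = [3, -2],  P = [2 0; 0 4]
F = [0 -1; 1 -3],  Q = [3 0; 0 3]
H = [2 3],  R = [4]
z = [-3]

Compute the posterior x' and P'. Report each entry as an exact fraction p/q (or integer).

x' = [-122/109, -93/545]
P' = [263/109 -162/109; -162/109 736/545]

x̄ = F·x = [2, 9]
P̄ = F·P·Fᵀ + Q = [7 12; 12 41]
y = z − H·x̄ = [-34]
S = H·P̄·Hᵀ + R = [545]
K = P̄·Hᵀ·S⁻¹ = [10/109; 147/545]
x' = x̄ + K·y = [-122/109, -93/545]
P' = (I − K·H)·P̄ = [263/109 -162/109; -162/109 736/545]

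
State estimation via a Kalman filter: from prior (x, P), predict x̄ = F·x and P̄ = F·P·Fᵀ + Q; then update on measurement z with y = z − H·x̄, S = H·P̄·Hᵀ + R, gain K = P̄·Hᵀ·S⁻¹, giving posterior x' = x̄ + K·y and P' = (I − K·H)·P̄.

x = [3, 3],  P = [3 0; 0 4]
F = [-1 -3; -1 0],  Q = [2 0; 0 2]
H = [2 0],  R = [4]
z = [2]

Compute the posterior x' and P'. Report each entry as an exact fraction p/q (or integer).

x' = [29/42, -29/14]
P' = [41/42 1/14; 1/14 67/14]

x̄ = F·x = [-12, -3]
P̄ = F·P·Fᵀ + Q = [41 3; 3 5]
y = z − H·x̄ = [26]
S = H·P̄·Hᵀ + R = [168]
K = P̄·Hᵀ·S⁻¹ = [41/84; 1/28]
x' = x̄ + K·y = [29/42, -29/14]
P' = (I − K·H)·P̄ = [41/42 1/14; 1/14 67/14]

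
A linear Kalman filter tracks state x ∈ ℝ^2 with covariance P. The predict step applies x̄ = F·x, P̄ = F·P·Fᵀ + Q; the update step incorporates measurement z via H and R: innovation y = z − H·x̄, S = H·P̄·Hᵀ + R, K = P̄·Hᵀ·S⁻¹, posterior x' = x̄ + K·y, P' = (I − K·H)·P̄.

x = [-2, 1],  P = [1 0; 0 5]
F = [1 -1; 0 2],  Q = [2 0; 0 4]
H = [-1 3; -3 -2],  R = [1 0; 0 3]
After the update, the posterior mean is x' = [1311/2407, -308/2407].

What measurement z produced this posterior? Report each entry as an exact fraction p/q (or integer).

z = [-1, -2]

x̄ = F·x = [-3, 2]
P̄ = F·P·Fᵀ + Q = [8 -10; -10 24]
S = H·P̄·Hᵀ + R = [285 -50; -50 51]
K = P̄·Hᵀ·S⁻¹ = [-2138/12035 -608/2407; 3282/12035 -206/2407]
x' − x̄ = [8532/2407, -5122/2407] = K·y
y = (KᵀK)⁻¹·Kᵀ·(x' − x̄) = [-10, -7]
z = y + H·x̄ = [-10, -7] + [9, 5] = [-1, -2]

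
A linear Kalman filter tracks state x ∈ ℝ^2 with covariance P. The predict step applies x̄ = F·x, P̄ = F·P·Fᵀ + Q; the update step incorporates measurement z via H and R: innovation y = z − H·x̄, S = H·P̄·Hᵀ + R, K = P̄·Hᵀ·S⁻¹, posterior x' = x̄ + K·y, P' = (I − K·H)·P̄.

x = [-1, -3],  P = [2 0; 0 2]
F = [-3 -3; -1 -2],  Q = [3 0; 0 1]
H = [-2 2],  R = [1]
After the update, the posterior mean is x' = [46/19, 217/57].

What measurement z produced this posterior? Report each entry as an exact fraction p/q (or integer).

z = [3]

x̄ = F·x = [12, 7]
P̄ = F·P·Fᵀ + Q = [39 18; 18 11]
S = H·P̄·Hᵀ + R = [57]
K = P̄·Hᵀ·S⁻¹ = [-14/19; -14/57]
x' − x̄ = [-182/19, -182/57] = K·y
y = (KᵀK)⁻¹·Kᵀ·(x' − x̄) = [13]
z = y + H·x̄ = [13] + [-10] = [3]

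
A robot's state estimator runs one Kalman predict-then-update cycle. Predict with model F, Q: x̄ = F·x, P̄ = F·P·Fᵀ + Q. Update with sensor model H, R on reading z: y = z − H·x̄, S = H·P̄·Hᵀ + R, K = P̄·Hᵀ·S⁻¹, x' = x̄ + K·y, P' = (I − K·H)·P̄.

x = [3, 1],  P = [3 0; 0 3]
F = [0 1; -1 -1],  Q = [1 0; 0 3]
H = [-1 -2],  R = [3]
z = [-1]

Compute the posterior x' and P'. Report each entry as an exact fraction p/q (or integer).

x̄ = F·x = [1, -4]
P̄ = F·P·Fᵀ + Q = [4 -3; -3 9]
y = z − H·x̄ = [-8]
S = H·P̄·Hᵀ + R = [31]
K = P̄·Hᵀ·S⁻¹ = [2/31; -15/31]
x' = x̄ + K·y = [15/31, -4/31]
P' = (I − K·H)·P̄ = [120/31 -63/31; -63/31 54/31]

x' = [15/31, -4/31]
P' = [120/31 -63/31; -63/31 54/31]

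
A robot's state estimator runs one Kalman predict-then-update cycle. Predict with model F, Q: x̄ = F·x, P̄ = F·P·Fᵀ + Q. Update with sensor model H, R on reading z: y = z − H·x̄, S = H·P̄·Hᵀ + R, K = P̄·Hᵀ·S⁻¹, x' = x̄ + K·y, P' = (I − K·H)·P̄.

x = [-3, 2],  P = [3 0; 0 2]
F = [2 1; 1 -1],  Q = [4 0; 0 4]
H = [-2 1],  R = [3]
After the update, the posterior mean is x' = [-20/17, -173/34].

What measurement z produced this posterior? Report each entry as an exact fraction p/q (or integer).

x̄ = F·x = [-4, -5]
P̄ = F·P·Fᵀ + Q = [18 4; 4 9]
S = H·P̄·Hᵀ + R = [68]
K = P̄·Hᵀ·S⁻¹ = [-8/17; 1/68]
x' − x̄ = [48/17, -3/34] = K·y
y = (KᵀK)⁻¹·Kᵀ·(x' − x̄) = [-6]
z = y + H·x̄ = [-6] + [3] = [-3]

z = [-3]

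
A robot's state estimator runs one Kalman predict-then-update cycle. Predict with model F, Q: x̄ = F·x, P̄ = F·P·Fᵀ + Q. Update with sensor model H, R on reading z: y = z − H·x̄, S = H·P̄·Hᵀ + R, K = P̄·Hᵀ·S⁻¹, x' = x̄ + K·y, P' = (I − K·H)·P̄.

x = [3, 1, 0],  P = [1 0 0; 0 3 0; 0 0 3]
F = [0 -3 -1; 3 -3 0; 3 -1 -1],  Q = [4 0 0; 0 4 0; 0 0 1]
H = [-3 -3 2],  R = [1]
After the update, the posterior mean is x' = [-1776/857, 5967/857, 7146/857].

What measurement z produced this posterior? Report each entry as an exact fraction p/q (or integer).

x̄ = F·x = [-3, 6, 8]
P̄ = F·P·Fᵀ + Q = [34 27 12; 27 40 18; 12 18 16]
S = H·P̄·Hᵀ + R = [857]
K = P̄·Hᵀ·S⁻¹ = [-159/857; -165/857; -58/857]
x' − x̄ = [795/857, 825/857, 290/857] = K·y
y = (KᵀK)⁻¹·Kᵀ·(x' − x̄) = [-5]
z = y + H·x̄ = [-5] + [7] = [2]

z = [2]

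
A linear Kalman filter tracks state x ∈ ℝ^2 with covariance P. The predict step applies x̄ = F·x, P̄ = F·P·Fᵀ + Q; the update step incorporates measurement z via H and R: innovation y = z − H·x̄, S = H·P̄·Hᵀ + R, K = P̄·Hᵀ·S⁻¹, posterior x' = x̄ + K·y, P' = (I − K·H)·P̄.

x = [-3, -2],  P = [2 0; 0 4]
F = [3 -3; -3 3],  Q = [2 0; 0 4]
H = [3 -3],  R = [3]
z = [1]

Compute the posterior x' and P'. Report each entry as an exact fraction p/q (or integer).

x' = [89/667, -127/667]
P' = [1052/667 942/667; 942/667 1054/667]

x̄ = F·x = [-3, 3]
P̄ = F·P·Fᵀ + Q = [56 -54; -54 58]
y = z − H·x̄ = [19]
S = H·P̄·Hᵀ + R = [2001]
K = P̄·Hᵀ·S⁻¹ = [110/667; -112/667]
x' = x̄ + K·y = [89/667, -127/667]
P' = (I − K·H)·P̄ = [1052/667 942/667; 942/667 1054/667]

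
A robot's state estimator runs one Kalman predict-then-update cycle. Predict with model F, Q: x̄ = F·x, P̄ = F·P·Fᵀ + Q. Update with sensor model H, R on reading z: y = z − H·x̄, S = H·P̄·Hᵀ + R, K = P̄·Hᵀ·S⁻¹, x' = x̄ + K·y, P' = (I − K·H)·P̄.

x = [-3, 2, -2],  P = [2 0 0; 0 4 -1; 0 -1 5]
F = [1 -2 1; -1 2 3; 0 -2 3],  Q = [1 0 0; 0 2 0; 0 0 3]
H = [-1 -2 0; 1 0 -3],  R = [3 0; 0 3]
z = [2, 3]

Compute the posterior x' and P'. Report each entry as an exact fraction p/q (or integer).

x̄ = F·x = [-9, 1, -10]
P̄ = F·P·Fᵀ + Q = [28 1 39; 1 53 29; 39 29 76]
y = z − H·x̄ = [-5, -18]
S = H·P̄·Hᵀ + R = [247 261; 261 481]
K = P̄·Hᵀ·S⁻¹ = [8799/50686 -14153/50686; -29021/50686 6685/50686; 1336/25343 -10683/25343]
x' = x̄ + K·y = [-245415/50686, 75461/50686, -67816/25343]
P' = (I − K·H)·P̄ = [423561/50686 -224979/50686 77670/25343; -224979/50686 156021/50686 -40839/25343; 77670/25343 -40839/25343 36573/25343]

x' = [-245415/50686, 75461/50686, -67816/25343]
P' = [423561/50686 -224979/50686 77670/25343; -224979/50686 156021/50686 -40839/25343; 77670/25343 -40839/25343 36573/25343]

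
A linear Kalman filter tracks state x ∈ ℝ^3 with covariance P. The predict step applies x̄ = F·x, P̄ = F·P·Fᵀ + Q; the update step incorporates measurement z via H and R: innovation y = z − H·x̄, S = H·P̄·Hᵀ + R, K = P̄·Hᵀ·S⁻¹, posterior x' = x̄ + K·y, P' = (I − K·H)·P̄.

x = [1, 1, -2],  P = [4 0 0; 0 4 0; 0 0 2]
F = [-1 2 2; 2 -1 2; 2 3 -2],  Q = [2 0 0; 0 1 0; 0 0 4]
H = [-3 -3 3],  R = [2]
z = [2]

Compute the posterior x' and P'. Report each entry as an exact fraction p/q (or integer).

x̄ = F·x = [-3, -3, 9]
P̄ = F·P·Fᵀ + Q = [30 -8 8; -8 29 -4; 8 -4 64]
y = z − H·x̄ = [-43]
S = H·P̄·Hᵀ + R = [893]
K = P̄·Hᵀ·S⁻¹ = [-42/893; -75/893; 180/893]
x' = x̄ + K·y = [-873/893, 546/893, 297/893]
P' = (I − K·H)·P̄ = [25026/893 -10294/893 14704/893; -10294/893 20272/893 9928/893; 14704/893 9928/893 24752/893]

x' = [-873/893, 546/893, 297/893]
P' = [25026/893 -10294/893 14704/893; -10294/893 20272/893 9928/893; 14704/893 9928/893 24752/893]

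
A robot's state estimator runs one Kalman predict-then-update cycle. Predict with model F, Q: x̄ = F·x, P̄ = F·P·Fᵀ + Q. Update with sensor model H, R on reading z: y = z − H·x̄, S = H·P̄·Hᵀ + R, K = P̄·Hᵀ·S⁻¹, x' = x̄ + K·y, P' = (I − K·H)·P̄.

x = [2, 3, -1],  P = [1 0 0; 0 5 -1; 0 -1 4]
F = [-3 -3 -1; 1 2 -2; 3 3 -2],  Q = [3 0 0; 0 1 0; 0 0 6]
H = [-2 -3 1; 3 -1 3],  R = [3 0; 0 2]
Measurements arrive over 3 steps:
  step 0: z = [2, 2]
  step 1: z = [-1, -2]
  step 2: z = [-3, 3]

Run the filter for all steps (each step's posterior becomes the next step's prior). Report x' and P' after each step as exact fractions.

step 0: x̄ = F·x = [-14, 10, 17]
step 0: P̄ = F·P·Fᵀ + Q = [55 -29 -49; -29 46 59; -49 59 88]
step 0: y = z − H·x̄ = [-13, 3]
step 0: S = H·P̄·Hᵀ + R = [219 -168; -168 273]
step 0: K = P̄·Hᵀ·S⁻¹ = [-560/1503 -601/10521; 79/1503 2036/10521; 581/1503 4738/10521]
step 0: x' = x̄ + K·y = [-98137/10521, 104129/10521, 140200/10521]
step 0: P' = (I − K·H)·P̄ = [324662/10521 -360985/10521 -445391/10521; -360985/10521 405995/10521 497674/10521; -445391/10521 497674/10521 614441/10521]
step 1: x̄ = F·x = [-158176/10521, -170279/10521, -262424/10521]
step 1: P̄ = F·P·Fᵀ + Q = [1037885/10521 831532/10521 1307548/10521; 831532/10521 773159/10521 1205243/10521; 1307548/10521 1205243/10521 1971677/10521]
step 1: y = z − H·x̄ = [-191762/3507, 1070479/10521]
step 1: S = H·P̄·Hᵀ + R = [1181105/1169 -6596200/3507; -6596200/3507 39195473/10521]
step 1: K = P̄·Hᵀ·S⁻¹ = [-161709678/793873595 8806081/158774719; -102729958/793873595 11246978/158774719; 123068892/793873595 47395376/158774719]
step 1: x' = x̄ + K·y = [1386863223/793873595, -1509611867/793873595, -2419211232/793873595]
step 1: P' = (I − K·H)·P̄ = [2197685016/793873595 -2279464654/793873595 -2928152964/793873595; -2279464654/793873595 2694027661/793873595 3214963801/793873595; -2928152964/793873595 3214963801/793873595 4157792151/793873595]
step 2: x̄ = F·x = [2787457164/793873595, 3206061953/793873595, 4470176532/793873595]
step 2: P̄ = F·P·Fᵀ + Q = [11255328279/793873595 4292635558/793873595 6180966492/793873595; 4292635558/793873595 7273880691/793873595 10148793434/793873595; 6180966492/793873595 10148793434/793873595 20947730451/793873595]
step 2: y = z − H·x̄ = [1668260574/158774719, -3237043670/158774719]
step 2: S = H·P̄·Hᵀ + R = [19942118139/158774719 -26589283794/158774719; -26589283794/158774719 64659595871/158774719]
step 2: K = P̄·Hᵀ·S⁻¹ = [-256898050502/1222821220469 75972055561/1222821220469; -147516076059/1222821220469 75693228297/1222821220469; 201817295417/1222821220469 352434512219/1222821220469]
step 2: x' = x̄ + K·y = [227196230054/6114106102345, 9225983225083/6114106102345, 9103567512592/6114106102345]
step 2: P' = (I − K·H)·P̄ = [16450896583264/6114106102345 -16967242052647/6114106102345 -21853403748943/6114106102345; -16967242052647/6114106102345 20012541772431/6114106102345 23890400071114/6114106102345; -21853403748943/6114106102345 23890400071114/6114106102345 30991652146711/6114106102345]

step 0: x' = [-98137/10521, 104129/10521, 140200/10521], P' = [324662/10521 -360985/10521 -445391/10521; -360985/10521 405995/10521 497674/10521; -445391/10521 497674/10521 614441/10521]
step 1: x' = [1386863223/793873595, -1509611867/793873595, -2419211232/793873595], P' = [2197685016/793873595 -2279464654/793873595 -2928152964/793873595; -2279464654/793873595 2694027661/793873595 3214963801/793873595; -2928152964/793873595 3214963801/793873595 4157792151/793873595]
step 2: x' = [227196230054/6114106102345, 9225983225083/6114106102345, 9103567512592/6114106102345], P' = [16450896583264/6114106102345 -16967242052647/6114106102345 -21853403748943/6114106102345; -16967242052647/6114106102345 20012541772431/6114106102345 23890400071114/6114106102345; -21853403748943/6114106102345 23890400071114/6114106102345 30991652146711/6114106102345]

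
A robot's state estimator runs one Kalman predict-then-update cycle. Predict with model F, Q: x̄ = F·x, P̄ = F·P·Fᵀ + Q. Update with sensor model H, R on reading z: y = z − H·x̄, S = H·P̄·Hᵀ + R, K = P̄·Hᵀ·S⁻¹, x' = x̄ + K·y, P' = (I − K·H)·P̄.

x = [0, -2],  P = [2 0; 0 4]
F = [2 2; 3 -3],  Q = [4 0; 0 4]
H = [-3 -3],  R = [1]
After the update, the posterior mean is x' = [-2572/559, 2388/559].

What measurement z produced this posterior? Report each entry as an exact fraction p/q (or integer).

z = [1]

x̄ = F·x = [-4, 6]
P̄ = F·P·Fᵀ + Q = [28 -12; -12 58]
S = H·P̄·Hᵀ + R = [559]
K = P̄·Hᵀ·S⁻¹ = [-48/559; -138/559]
x' − x̄ = [-336/559, -966/559] = K·y
y = (KᵀK)⁻¹·Kᵀ·(x' − x̄) = [7]
z = y + H·x̄ = [7] + [-6] = [1]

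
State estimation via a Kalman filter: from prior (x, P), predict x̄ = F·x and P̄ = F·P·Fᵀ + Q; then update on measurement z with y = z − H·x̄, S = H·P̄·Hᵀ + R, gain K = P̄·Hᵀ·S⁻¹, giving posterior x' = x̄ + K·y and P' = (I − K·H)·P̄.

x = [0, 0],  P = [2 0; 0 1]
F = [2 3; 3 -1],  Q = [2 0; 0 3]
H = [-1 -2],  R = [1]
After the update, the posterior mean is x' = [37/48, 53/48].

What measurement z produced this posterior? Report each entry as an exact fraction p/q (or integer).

x̄ = F·x = [0, 0]
P̄ = F·P·Fᵀ + Q = [19 9; 9 22]
S = H·P̄·Hᵀ + R = [144]
K = P̄·Hᵀ·S⁻¹ = [-37/144; -53/144]
x' − x̄ = [37/48, 53/48] = K·y
y = (KᵀK)⁻¹·Kᵀ·(x' − x̄) = [-3]
z = y + H·x̄ = [-3] + [0] = [-3]

z = [-3]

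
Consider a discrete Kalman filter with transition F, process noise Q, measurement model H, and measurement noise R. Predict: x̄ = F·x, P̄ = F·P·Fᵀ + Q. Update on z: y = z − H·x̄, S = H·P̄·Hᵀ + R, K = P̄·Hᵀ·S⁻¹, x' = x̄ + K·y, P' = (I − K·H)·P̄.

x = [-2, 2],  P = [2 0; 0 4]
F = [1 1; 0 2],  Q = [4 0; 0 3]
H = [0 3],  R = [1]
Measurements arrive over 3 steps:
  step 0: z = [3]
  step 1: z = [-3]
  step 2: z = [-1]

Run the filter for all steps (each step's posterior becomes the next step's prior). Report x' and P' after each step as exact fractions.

step 0: x̄ = F·x = [0, 4]
step 0: P̄ = F·P·Fᵀ + Q = [10 8; 8 19]
step 0: y = z − H·x̄ = [-9]
step 0: S = H·P̄·Hᵀ + R = [172]
step 0: K = P̄·Hᵀ·S⁻¹ = [6/43; 57/172]
step 0: x' = x̄ + K·y = [-54/43, 175/172]
step 0: P' = (I − K·H)·P̄ = [286/43 2/43; 2/43 19/172]
step 1: x̄ = F·x = [-41/172, 175/86]
step 1: P̄ = F·P·Fᵀ + Q = [1867/172 27/86; 27/86 148/43]
step 1: y = z − H·x̄ = [-783/86]
step 1: S = H·P̄·Hᵀ + R = [1375/43]
step 1: K = P̄·Hᵀ·S⁻¹ = [81/2750; 444/1375]
step 1: x' = x̄ + K·y = [-1393/2750, -2489/2750]
step 1: P' = (I − K·H)·P̄ = [14887/1375 27/2750; 27/2750 148/1375]
step 2: x̄ = F·x = [-1941/1375, -2489/1375]
step 2: P̄ = F·P·Fᵀ + Q = [20562/1375 323/1375; 323/1375 4717/1375]
step 2: y = z − H·x̄ = [6092/1375]
step 2: S = H·P̄·Hᵀ + R = [43828/1375]
step 2: K = P̄·Hᵀ·S⁻¹ = [969/43828; 14151/43828]
step 2: x' = x̄ + K·y = [-14394/10957, -4160/10957]
step 2: P' = (I − K·H)·P̄ = [654729/43828 323/43828; 323/43828 4717/43828]

step 0: x' = [-54/43, 175/172], P' = [286/43 2/43; 2/43 19/172]
step 1: x' = [-1393/2750, -2489/2750], P' = [14887/1375 27/2750; 27/2750 148/1375]
step 2: x' = [-14394/10957, -4160/10957], P' = [654729/43828 323/43828; 323/43828 4717/43828]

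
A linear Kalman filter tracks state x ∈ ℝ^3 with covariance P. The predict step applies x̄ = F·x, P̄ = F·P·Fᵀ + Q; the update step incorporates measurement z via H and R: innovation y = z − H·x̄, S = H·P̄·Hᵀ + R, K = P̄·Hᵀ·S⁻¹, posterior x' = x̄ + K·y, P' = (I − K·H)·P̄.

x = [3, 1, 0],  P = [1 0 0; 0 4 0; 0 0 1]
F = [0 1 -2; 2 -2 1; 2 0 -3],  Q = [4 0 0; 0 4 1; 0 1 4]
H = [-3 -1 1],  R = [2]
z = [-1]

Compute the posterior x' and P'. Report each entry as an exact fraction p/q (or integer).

x' = [1, 4, 6]
P' = [56/13 -95/13 63/13; -95/13 1251/52 125/52; 63/13 125/52 875/52]

x̄ = F·x = [1, 4, 6]
P̄ = F·P·Fᵀ + Q = [12 -10 6; -10 25 2; 6 2 17]
y = z − H·x̄ = [0]
S = H·P̄·Hᵀ + R = [52]
K = P̄·Hᵀ·S⁻¹ = [-5/13; 7/52; -3/52]
x' = x̄ + K·y = [1, 4, 6]
P' = (I − K·H)·P̄ = [56/13 -95/13 63/13; -95/13 1251/52 125/52; 63/13 125/52 875/52]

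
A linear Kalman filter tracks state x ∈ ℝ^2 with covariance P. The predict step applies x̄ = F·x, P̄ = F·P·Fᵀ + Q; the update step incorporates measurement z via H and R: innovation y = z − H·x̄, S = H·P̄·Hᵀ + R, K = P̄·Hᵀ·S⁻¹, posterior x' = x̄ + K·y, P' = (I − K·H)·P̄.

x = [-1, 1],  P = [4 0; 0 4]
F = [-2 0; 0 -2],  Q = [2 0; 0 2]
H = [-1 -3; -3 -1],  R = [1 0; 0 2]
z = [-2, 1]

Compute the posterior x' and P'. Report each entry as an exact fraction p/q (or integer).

x̄ = F·x = [2, -2]
P̄ = F·P·Fᵀ + Q = [18 0; 0 18]
y = z − H·x̄ = [-6, 5]
S = H·P̄·Hᵀ + R = [181 108; 108 182]
K = P̄·Hᵀ·S⁻¹ = [1278/10639 -3915/10639; -3942/10639 1287/10639]
x' = x̄ + K·y = [-5965/10639, 8809/10639]
P' = (I − K·H)·P̄ = [3096/10639 -1458/10639; -1458/10639 1800/10639]

x' = [-5965/10639, 8809/10639]
P' = [3096/10639 -1458/10639; -1458/10639 1800/10639]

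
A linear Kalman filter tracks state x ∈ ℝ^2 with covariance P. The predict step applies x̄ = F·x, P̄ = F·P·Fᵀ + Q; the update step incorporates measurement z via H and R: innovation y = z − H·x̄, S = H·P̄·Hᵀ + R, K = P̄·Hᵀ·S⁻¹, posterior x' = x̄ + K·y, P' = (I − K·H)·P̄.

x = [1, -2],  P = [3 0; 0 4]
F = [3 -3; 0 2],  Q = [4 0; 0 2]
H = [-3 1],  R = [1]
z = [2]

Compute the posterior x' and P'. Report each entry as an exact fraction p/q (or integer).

x' = [-531/766, -47/383]
P' = [697/766 933/383; 933/383 2844/383]

x̄ = F·x = [9, -4]
P̄ = F·P·Fᵀ + Q = [67 -24; -24 18]
y = z − H·x̄ = [33]
S = H·P̄·Hᵀ + R = [766]
K = P̄·Hᵀ·S⁻¹ = [-225/766; 45/383]
x' = x̄ + K·y = [-531/766, -47/383]
P' = (I − K·H)·P̄ = [697/766 933/383; 933/383 2844/383]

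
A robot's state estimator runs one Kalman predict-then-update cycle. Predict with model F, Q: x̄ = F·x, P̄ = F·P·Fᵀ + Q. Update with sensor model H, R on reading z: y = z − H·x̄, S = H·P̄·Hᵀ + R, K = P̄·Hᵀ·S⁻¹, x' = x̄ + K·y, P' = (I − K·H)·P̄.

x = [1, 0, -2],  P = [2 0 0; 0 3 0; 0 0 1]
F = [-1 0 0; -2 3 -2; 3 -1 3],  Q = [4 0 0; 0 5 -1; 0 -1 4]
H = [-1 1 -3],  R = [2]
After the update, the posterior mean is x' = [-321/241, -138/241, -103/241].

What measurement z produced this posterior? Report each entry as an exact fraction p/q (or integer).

z = [2]

x̄ = F·x = [-1, 2, -3]
P̄ = F·P·Fᵀ + Q = [6 4 -6; 4 44 -28; -6 -28 34]
S = H·P̄·Hᵀ + R = [482]
K = P̄·Hᵀ·S⁻¹ = [8/241; 62/241; -62/241]
x' − x̄ = [-80/241, -620/241, 620/241] = K·y
y = (KᵀK)⁻¹·Kᵀ·(x' − x̄) = [-10]
z = y + H·x̄ = [-10] + [12] = [2]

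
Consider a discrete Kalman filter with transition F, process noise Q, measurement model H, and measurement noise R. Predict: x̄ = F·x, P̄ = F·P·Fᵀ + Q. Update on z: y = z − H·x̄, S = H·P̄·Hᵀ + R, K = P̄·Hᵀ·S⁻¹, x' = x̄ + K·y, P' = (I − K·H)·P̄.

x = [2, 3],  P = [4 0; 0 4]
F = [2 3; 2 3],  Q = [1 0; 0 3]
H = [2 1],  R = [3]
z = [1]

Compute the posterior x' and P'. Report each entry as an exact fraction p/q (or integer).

x' = [105/239, 86/239]
P' = [185/239 -133/239; -133/239 1009/478]

x̄ = F·x = [13, 13]
P̄ = F·P·Fᵀ + Q = [53 52; 52 55]
y = z − H·x̄ = [-38]
S = H·P̄·Hᵀ + R = [478]
K = P̄·Hᵀ·S⁻¹ = [79/239; 159/478]
x' = x̄ + K·y = [105/239, 86/239]
P' = (I − K·H)·P̄ = [185/239 -133/239; -133/239 1009/478]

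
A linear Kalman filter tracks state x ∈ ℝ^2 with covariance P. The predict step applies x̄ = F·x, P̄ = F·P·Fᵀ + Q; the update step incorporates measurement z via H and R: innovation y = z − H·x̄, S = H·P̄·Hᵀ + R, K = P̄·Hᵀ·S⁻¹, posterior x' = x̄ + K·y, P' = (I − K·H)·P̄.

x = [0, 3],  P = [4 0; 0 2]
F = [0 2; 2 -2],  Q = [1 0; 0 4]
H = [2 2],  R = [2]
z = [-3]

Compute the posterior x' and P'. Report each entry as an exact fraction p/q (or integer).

x̄ = F·x = [6, -6]
P̄ = F·P·Fᵀ + Q = [9 -8; -8 28]
y = z − H·x̄ = [-3]
S = H·P̄·Hᵀ + R = [86]
K = P̄·Hᵀ·S⁻¹ = [1/43; 20/43]
x' = x̄ + K·y = [255/43, -318/43]
P' = (I − K·H)·P̄ = [385/43 -384/43; -384/43 404/43]

x' = [255/43, -318/43]
P' = [385/43 -384/43; -384/43 404/43]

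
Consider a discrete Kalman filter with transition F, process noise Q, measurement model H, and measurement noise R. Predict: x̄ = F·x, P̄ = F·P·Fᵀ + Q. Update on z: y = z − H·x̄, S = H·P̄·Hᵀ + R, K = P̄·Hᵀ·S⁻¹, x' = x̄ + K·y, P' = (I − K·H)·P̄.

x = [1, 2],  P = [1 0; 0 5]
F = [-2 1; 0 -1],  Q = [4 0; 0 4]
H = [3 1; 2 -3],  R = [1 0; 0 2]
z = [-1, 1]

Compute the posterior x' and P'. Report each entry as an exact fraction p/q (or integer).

x̄ = F·x = [0, -2]
P̄ = F·P·Fᵀ + Q = [13 -5; -5 9]
y = z − H·x̄ = [1, -5]
S = H·P̄·Hᵀ + R = [97 86; 86 195]
K = P̄·Hᵀ·S⁻¹ = [3104/11519 1053/11519; 2012/11519 -3073/11519]
x' = x̄ + K·y = [-2161/11519, -5661/11519]
P' = (I − K·H)·P̄ = [1038/11519 -10/11519; -10/11519 2042/11519]

x' = [-2161/11519, -5661/11519]
P' = [1038/11519 -10/11519; -10/11519 2042/11519]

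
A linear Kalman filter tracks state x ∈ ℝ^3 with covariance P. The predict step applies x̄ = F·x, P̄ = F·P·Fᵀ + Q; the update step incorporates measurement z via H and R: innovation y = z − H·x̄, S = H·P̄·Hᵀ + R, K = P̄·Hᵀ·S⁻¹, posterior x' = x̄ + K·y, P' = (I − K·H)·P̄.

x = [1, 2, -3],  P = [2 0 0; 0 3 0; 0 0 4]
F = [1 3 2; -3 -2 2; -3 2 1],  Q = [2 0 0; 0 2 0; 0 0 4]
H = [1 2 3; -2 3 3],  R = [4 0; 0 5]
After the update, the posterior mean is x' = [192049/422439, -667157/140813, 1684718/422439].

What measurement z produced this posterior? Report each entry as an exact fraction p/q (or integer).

z = [3, -3]

x̄ = F·x = [1, -13, -2]
P̄ = F·P·Fᵀ + Q = [47 -8 20; -8 48 14; 20 14 38]
S = H·P̄·Hᵀ + R = [841 694; 694 1075]
K = P̄·Hᵀ·S⁻¹ = [138077/422439 -111932/422439; -146/140813 26554/140813; 93646/422439 -14872/422439]
x' − x̄ = [-230390/422439, 1163412/140813, 2529596/422439] = K·y
y = (KᵀK)⁻¹·Kᵀ·(x' − x̄) = [34, 44]
z = y + H·x̄ = [34, 44] + [-31, -47] = [3, -3]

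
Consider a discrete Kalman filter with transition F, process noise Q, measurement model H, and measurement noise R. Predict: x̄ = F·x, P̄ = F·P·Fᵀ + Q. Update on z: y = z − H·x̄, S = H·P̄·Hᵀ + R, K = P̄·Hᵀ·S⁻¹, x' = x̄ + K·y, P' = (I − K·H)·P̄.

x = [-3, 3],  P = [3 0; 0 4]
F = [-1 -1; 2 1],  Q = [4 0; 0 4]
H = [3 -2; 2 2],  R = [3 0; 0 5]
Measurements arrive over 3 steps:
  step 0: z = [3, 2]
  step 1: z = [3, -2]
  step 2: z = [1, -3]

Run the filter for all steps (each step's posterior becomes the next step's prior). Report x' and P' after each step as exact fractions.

step 0: x̄ = F·x = [0, -3]
step 0: P̄ = F·P·Fᵀ + Q = [11 -10; -10 20]
step 0: y = z − H·x̄ = [-3, 8]
step 0: S = H·P̄·Hᵀ + R = [302 -34; -34 49]
step 0: K = P̄·Hᵀ·S⁻¹ = [2665/13642 1203/6821; -1375/6821 1830/6821]
step 0: x' = x̄ + K·y = [11253/13642, -1698/6821]
step 0: P' = (I − K·H)·P̄ = [4005/13642 1005/6821; 1005/6821 3570/6821]
step 1: x̄ = F·x = [-7857/13642, 9555/6821]
step 1: P̄ = F·P·Fᵀ + Q = [69733/13642 -10590/6821; -10590/6821 42884/6821]
step 1: y = z − H·x̄ = [102717/13642, -24895/6821]
step 1: S = H·P̄·Hᵀ + R = [1265755/13642 16483/6821; 16483/6821 260387/6821]
step 1: K = P̄·Hᵀ·S⁻¹ = [9368435/48239667 8401958/48239667; -1031780/5359963 1394832/5359963]
step 1: x' = x̄ + K·y = [12090968/48239667, -5351205/5359963]
step 1: P' = (I − K·H)·P̄ = [14023019/48239667 775764/5359963; 775764/5359963 2711316/5359963]
step 2: x̄ = F·x = [36069877/48239667, -23978909/48239667]
step 2: P̄ = F·P·Fᵀ + Q = [245347283/48239667 -73393510/48239667; -73393510/48239667 301380092/48239667]
step 2: y = z − H·x̄ = [-107927782/48239667, -168900937/48239667]
step 2: S = H·P̄·Hᵀ + R = [4439087036/48239667 119776310/48239667; 119776310/48239667 1840959755/48239667]
step 2: K = P̄·Hᵀ·S⁻¹ = [6567460101/33822100048 14727439399/84555250120; -3253785973/16911050024 11000663433/42277625060]
step 2: x' = x̄ + K·y = [-12537496867/42277625060, -20666176319/21138812530]
step 2: P' = (I − K·H)·P̄ = [49157259101/169110500240 12239968947/84555250120; 12239968947/84555250120 21381674109/42277625060]

step 0: x' = [11253/13642, -1698/6821], P' = [4005/13642 1005/6821; 1005/6821 3570/6821]
step 1: x' = [12090968/48239667, -5351205/5359963], P' = [14023019/48239667 775764/5359963; 775764/5359963 2711316/5359963]
step 2: x' = [-12537496867/42277625060, -20666176319/21138812530], P' = [49157259101/169110500240 12239968947/84555250120; 12239968947/84555250120 21381674109/42277625060]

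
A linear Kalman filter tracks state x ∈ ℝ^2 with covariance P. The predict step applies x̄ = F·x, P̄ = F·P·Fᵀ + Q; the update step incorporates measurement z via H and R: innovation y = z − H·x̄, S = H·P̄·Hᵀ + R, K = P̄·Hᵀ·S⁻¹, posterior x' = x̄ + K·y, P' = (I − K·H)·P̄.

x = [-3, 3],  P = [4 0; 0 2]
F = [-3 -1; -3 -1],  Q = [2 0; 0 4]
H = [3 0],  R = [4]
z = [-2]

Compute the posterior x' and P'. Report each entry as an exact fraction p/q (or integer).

x' = [-54/91, -24/91]
P' = [40/91 38/91; 38/91 573/91]

x̄ = F·x = [6, 6]
P̄ = F·P·Fᵀ + Q = [40 38; 38 42]
y = z − H·x̄ = [-20]
S = H·P̄·Hᵀ + R = [364]
K = P̄·Hᵀ·S⁻¹ = [30/91; 57/182]
x' = x̄ + K·y = [-54/91, -24/91]
P' = (I − K·H)·P̄ = [40/91 38/91; 38/91 573/91]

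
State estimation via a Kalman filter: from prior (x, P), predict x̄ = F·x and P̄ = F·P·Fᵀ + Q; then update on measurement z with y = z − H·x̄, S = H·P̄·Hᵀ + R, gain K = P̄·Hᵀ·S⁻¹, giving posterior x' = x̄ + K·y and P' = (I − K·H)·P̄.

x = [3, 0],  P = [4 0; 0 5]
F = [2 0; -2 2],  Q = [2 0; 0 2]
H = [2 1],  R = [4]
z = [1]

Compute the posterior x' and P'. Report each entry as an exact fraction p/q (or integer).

x' = [4, -33/5]
P' = [10 -92/5; -92/5 932/25]

x̄ = F·x = [6, -6]
P̄ = F·P·Fᵀ + Q = [18 -16; -16 38]
y = z − H·x̄ = [-5]
S = H·P̄·Hᵀ + R = [50]
K = P̄·Hᵀ·S⁻¹ = [2/5; 3/25]
x' = x̄ + K·y = [4, -33/5]
P' = (I − K·H)·P̄ = [10 -92/5; -92/5 932/25]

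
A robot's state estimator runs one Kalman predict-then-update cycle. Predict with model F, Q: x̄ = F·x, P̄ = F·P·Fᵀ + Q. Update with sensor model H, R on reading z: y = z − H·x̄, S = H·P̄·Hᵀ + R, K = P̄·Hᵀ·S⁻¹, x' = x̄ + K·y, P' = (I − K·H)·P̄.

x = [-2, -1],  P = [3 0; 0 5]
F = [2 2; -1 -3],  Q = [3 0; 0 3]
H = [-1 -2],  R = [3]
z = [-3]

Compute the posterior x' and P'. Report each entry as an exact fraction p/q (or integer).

x̄ = F·x = [-6, 5]
P̄ = F·P·Fᵀ + Q = [35 -36; -36 51]
y = z − H·x̄ = [1]
S = H·P̄·Hᵀ + R = [98]
K = P̄·Hᵀ·S⁻¹ = [37/98; -33/49]
x' = x̄ + K·y = [-551/98, 212/49]
P' = (I − K·H)·P̄ = [2061/98 -543/49; -543/49 321/49]

x' = [-551/98, 212/49]
P' = [2061/98 -543/49; -543/49 321/49]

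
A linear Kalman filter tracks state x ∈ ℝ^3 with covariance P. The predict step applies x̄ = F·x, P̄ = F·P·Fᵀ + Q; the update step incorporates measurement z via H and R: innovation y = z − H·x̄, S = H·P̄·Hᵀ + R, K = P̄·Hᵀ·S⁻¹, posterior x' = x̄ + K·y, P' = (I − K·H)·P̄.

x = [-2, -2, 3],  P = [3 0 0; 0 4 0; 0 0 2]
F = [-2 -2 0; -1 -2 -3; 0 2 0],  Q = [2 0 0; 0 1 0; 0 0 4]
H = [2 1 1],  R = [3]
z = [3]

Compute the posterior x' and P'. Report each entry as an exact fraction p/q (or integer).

x̄ = F·x = [8, -3, -4]
P̄ = F·P·Fᵀ + Q = [30 22 -16; 22 38 -16; -16 -16 20]
y = z − H·x̄ = [-6]
S = H·P̄·Hᵀ + R = [173]
K = P̄·Hᵀ·S⁻¹ = [66/173; 66/173; -28/173]
x' = x̄ + K·y = [988/173, -915/173, -524/173]
P' = (I − K·H)·P̄ = [834/173 -550/173 -920/173; -550/173 2218/173 -920/173; -920/173 -920/173 2676/173]

x' = [988/173, -915/173, -524/173]
P' = [834/173 -550/173 -920/173; -550/173 2218/173 -920/173; -920/173 -920/173 2676/173]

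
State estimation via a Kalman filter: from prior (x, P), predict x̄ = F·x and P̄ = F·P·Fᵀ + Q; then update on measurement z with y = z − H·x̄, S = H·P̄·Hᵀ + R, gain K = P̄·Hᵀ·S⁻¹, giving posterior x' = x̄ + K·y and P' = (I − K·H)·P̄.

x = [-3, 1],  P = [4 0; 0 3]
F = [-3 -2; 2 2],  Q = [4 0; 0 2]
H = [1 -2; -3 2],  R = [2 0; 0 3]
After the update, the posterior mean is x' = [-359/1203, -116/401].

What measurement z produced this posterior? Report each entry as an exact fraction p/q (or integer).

x̄ = F·x = [7, -4]
P̄ = F·P·Fᵀ + Q = [52 -36; -36 30]
S = H·P̄·Hᵀ + R = [318 -564; -564 1023]
K = P̄·Hᵀ·S⁻¹ = [-290/1203 -428/1203; -192/401 -40/401]
x' − x̄ = [-8780/1203, 1488/401] = K·y
y = (KᵀK)⁻¹·Kᵀ·(x' − x̄) = [-14, 30]
z = y + H·x̄ = [-14, 30] + [15, -29] = [1, 1]

z = [1, 1]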